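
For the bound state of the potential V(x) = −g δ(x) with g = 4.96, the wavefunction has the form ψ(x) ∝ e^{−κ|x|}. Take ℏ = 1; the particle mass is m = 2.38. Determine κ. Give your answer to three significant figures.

Integrate −(ℏ²/2m)ψ'' − gδ(x)ψ = Eψ from −ε to +ε: the ψ'' term gives ψ'(0⁺) − ψ'(0⁻) and the δ term gives −(2mg/ℏ²)ψ(0).
With ψ ∝ e^{−κ|x|} this yields −2κ = −2mg/ℏ², so κ = mg/ℏ² = 11.80.

κ = 11.8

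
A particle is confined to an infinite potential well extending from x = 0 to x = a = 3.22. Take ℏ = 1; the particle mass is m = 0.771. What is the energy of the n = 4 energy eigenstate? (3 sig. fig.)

E = 9.88

The infinite-well eigenfunctions ψ_n = √(2/a) sin(nπx/a) vanish at both walls, giving E_n = n²π²ℏ²/(2ma²).
E_4 = 4² × π² / (2 × 0.771 × 3.22²) = 9.877.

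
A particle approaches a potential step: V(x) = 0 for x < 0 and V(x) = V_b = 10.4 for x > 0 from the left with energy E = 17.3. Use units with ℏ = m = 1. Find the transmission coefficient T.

On each side the TISE gives plane waves with k = √(2m(E − V))/ℏ: k₁ = √(2·1·17.3) = 5.882, k₂ = √(2·1·6.9) = 3.715.
Matching ψ and ψ′ at x = 0 gives r = (k₁ − k₂)/(k₁ + k₂), so R = r² = 0.05100 and T = 1 − R = 0.9490.

T = 0.949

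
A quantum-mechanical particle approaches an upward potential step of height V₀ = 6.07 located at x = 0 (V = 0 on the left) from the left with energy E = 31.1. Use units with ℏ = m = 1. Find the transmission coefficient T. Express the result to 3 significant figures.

T = 0.997

On each side the TISE gives plane waves with k = √(2m(E − V))/ℏ: k₁ = √(2·1·31.1) = 7.887, k₂ = √(2·1·25.03) = 7.075.
Continuity of ψ and ψ′ at the step yields the reflection amplitude r = (k₁ − k₂)/(k₁ + k₂) = 0.05423; thus R = |r|² = 0.002941, T = 0.9971.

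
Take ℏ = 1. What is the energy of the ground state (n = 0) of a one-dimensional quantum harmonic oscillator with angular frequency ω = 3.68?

Using E_n = (n + ½)ℏω: E_0 = 0.5 × 3.68 = 1.840.

E = 1.84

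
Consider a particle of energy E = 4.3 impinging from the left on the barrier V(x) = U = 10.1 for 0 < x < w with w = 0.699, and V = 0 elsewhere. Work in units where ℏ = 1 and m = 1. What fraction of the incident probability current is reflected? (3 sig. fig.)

E < U: inside the barrier ψ ∝ e^{±κx} with κ = √(2m(U − E))/ℏ = 3.406.
κw = 2.381, sinh(κw) = 5.360.
The exact tunnelling result is T⁻¹ = 1 + U² sinh²(κw) / [4E(U − E)] = 30.38, so T = 0.0329.
R = 1 − T = 0.967.

R = 0.967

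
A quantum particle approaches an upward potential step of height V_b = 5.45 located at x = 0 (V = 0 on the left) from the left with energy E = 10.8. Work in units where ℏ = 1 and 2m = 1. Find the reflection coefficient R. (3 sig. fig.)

R = 0.0302

On each side the TISE gives plane waves with k = √(2m(E − V))/ℏ: k₁ = √(2·½·10.8) = 3.286, k₂ = √(2·½·5.35) = 2.313.
Matching ψ and ψ′ at x = 0 gives r = (k₁ − k₂)/(k₁ + k₂), so R = r² = 0.03022 and T = 1 − R = 0.9698.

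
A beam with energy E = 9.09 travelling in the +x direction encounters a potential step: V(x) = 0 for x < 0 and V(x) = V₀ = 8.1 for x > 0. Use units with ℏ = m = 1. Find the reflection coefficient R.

On each side the TISE gives plane waves with k = √(2m(E − V))/ℏ: k₁ = √(2·1·9.09) = 4.264, k₂ = √(2·1·0.99) = 1.407.
Continuity of ψ and ψ′ at the step yields the reflection amplitude r = (k₁ − k₂)/(k₁ + k₂) = 0.5037; thus R = |r|² = 0.2538, T = 0.7462.

R = 0.254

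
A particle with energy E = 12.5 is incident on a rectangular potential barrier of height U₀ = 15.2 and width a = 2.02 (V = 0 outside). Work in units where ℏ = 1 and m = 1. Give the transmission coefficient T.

T = 0.000196

E < U₀: inside the barrier ψ ∝ e^{±κx} with κ = √(2m(U₀ − E))/ℏ = 2.324.
κa = 4.694, sinh(κa) = 54.64.
Matching ψ, ψ′ at both faces gives T = [1 + U₀² sinh²(κa) / (4E(U₀ − E))]⁻¹ = 1/5111 = 0.000196.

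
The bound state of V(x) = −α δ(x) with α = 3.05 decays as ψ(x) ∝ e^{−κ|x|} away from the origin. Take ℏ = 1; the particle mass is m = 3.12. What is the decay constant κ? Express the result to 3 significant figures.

κ = 9.52

Integrate −(ℏ²/2m)ψ'' − αδ(x)ψ = Eψ from −ε to +ε: the ψ'' term gives ψ'(0⁺) − ψ'(0⁻) and the δ term gives −(2mα/ℏ²)ψ(0).
With ψ ∝ e^{−κ|x|} this yields −2κ = −2mα/ℏ², so κ = mα/ℏ² = 9.516.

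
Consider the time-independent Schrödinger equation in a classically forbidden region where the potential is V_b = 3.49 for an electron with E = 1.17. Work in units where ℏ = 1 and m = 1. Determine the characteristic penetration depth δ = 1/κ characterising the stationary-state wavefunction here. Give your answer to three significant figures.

Since E < V_b the TISE in this region is ψ'' = κ²ψ with κ = √(2m(V_b − E))/ℏ.
κ = √(2 × 1 × 2.32) = 2.154. The penetration depth is δ = 1/κ = 0.464.

δ = 0.464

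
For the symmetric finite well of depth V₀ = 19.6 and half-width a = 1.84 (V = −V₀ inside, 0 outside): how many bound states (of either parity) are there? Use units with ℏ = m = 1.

The dimensionless depth is z₀ = a√(2mV₀)/ℏ = 1.84 × √(39.20) = 11.52.
A new bound state (alternating even/odd) appears each time z₀ passes a multiple of π/2, so N = ⌊2z₀/π⌋ + 1 = ⌊7.334⌋ + 1 = 8.

N = 8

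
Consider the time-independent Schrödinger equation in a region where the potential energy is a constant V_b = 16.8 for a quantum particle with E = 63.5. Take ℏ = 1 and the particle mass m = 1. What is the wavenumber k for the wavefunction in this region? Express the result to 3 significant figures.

With E > V_b the solution is oscillatory, ψ ∝ e^{±ikx} with k = √(2m(E − V_b))/ℏ.
k = √(2 × 1 × 46.7) = 9.664.

k = 9.66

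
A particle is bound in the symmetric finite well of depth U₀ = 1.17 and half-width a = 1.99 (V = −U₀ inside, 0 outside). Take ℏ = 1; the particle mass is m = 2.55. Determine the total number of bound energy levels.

Define the well-strength parameter z₀ = (a/ℏ)√(2mU₀) = 1.99 × √(2·2.55·1.17) = 4.861.
A new bound state (alternating even/odd) appears each time z₀ passes a multiple of π/2, so N = ⌊2z₀/π⌋ + 1 = ⌊3.095⌋ + 1 = 4.

N = 4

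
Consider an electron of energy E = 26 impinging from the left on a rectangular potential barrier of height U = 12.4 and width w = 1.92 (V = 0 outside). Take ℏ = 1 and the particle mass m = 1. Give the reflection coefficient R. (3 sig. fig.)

R = 0.0324

Above the barrier the interior wavenumber is k₂ = √(2m(E − U))/ℏ = 5.215, giving phase k₂w = 10.01.
Matching at both interfaces gives T⁻¹ = 1 + U² sin²(k₂w) / [4E(E − U)] = 1.034, hence T = 0.968.
R = 1 − T = 0.0324.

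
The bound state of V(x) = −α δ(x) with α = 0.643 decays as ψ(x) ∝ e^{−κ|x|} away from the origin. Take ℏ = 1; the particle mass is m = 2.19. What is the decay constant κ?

Integrating the TISE across x = 0 gives the cusp condition ψ'(0⁺) − ψ'(0⁻) = −(2mα/ℏ²)ψ(0).
With ψ ∝ e^{−κ|x|} this yields −2κ = −2mα/ℏ², so κ = mα/ℏ² = 1.408.

κ = 1.41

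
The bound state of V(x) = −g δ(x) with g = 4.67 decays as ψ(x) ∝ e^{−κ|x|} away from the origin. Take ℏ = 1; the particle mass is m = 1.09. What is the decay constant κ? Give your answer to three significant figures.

κ = 5.09

Integrating the TISE across x = 0 gives the cusp condition ψ'(0⁺) − ψ'(0⁻) = −(2mg/ℏ²)ψ(0).
With ψ ∝ e^{−κ|x|} this yields −2κ = −2mg/ℏ², so κ = mg/ℏ² = 5.090.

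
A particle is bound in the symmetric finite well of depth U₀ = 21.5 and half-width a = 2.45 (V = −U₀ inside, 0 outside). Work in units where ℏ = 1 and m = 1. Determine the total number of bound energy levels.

Define the well-strength parameter z₀ = (a/ℏ)√(2mU₀) = 2.45 × √(2·1·21.5) = 16.07.
A new bound state (alternating even/odd) appears each time z₀ passes a multiple of π/2, so N = ⌊2z₀/π⌋ + 1 = ⌊10.23⌋ + 1 = 11.

N = 11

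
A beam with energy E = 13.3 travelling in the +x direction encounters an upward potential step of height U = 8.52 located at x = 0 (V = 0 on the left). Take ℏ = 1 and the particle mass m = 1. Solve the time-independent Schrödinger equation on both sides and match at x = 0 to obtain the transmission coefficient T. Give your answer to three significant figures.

T = 0.937

The wavenumbers are k₁ = √(2mE)/ℏ = 5.158 on the left and k₂ = √(2m(E − U))/ℏ = 3.092 on the right.
Matching ψ and ψ′ at x = 0 gives r = (k₁ − k₂)/(k₁ + k₂), so R = r² = 0.06270 and T = 1 − R = 0.9373.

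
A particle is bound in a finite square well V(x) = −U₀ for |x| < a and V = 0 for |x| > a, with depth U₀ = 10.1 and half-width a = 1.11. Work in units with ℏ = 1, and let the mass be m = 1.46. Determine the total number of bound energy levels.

N = 4

Define the well-strength parameter z₀ = (a/ℏ)√(2mU₀) = 1.11 × √(2·1.46·10.1) = 6.028.
A new bound state (alternating even/odd) appears each time z₀ passes a multiple of π/2, so N = ⌊2z₀/π⌋ + 1 = ⌊3.838⌋ + 1 = 4.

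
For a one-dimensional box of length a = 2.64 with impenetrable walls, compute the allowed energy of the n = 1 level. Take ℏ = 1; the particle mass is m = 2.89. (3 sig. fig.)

Requiring ψ(0) = ψ(a) = 0 quantises k = nπ/a, hence E_n = ℏ²k²/2m = n²π²ℏ²/(2ma²).
E_1 = 1² × π² / (2 × 2.89 × 2.64²) = 0.2450.

E = 0.245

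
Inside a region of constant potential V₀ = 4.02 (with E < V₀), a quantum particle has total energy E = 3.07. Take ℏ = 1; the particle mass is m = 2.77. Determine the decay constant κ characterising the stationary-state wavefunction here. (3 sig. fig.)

Since E < V₀ the TISE in this region is ψ'' = κ²ψ with κ = √(2m(V₀ − E))/ℏ.
κ = √(2 × 2.77 × 0.95) = 2.294.

κ = 2.29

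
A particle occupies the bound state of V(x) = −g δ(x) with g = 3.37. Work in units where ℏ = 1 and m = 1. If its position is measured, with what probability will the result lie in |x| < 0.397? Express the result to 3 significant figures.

P = 0.931

The normalised bound state is ψ = √κ e^{−κ|x|} with κ = mg/ℏ² = 3.370.
P(|x| < d) = ∫_{−d}^{d} κ e^{−2κ|x|} dx = 1 − e^{−2κd} = 1 − e^{−2.676} = 0.9311.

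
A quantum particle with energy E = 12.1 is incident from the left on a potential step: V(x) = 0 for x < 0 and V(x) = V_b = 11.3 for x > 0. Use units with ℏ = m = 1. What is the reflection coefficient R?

R = 0.349

On each side the TISE gives plane waves with k = √(2m(E − V))/ℏ: k₁ = √(2·1·12.1) = 4.919, k₂ = √(2·1·0.8) = 1.265.
Continuity of ψ and ψ′ at the step yields the reflection amplitude r = (k₁ − k₂)/(k₁ + k₂) = 0.5909; thus R = |r|² = 0.3492, T = 0.6508.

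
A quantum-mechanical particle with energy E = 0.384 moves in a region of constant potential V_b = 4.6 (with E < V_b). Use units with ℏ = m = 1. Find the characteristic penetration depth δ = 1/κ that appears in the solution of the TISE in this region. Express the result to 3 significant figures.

δ = 0.344

Since E < V_b the TISE in this region is ψ'' = κ²ψ with κ = √(2m(V_b − E))/ℏ.
κ = √(2 × 1 × 4.216) = 2.904. The penetration depth is δ = 1/κ = 0.344.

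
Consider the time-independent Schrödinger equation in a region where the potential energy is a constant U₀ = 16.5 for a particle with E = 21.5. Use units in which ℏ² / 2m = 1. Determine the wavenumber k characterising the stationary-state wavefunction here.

k = 2.24

With E > U₀ the solution is oscillatory, ψ ∝ e^{±ikx} with k = √(2m(E − U₀))/ℏ.
k = √(2 × 0.5 × 5) = 2.236.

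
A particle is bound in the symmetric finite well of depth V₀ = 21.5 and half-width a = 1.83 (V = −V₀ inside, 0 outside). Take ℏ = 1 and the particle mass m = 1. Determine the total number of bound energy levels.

N = 8

The dimensionless depth is z₀ = a√(2mV₀)/ℏ = 1.83 × √(43.00) = 12.00.
A new bound state (alternating even/odd) appears each time z₀ passes a multiple of π/2, so N = ⌊2z₀/π⌋ + 1 = ⌊7.640⌋ + 1 = 8.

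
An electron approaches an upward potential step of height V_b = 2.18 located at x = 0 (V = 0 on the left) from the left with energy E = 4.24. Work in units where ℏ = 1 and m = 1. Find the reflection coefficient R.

R = 0.0319

The wavenumbers are k₁ = √(2mE)/ℏ = 2.912 on the left and k₂ = √(2m(E − V_b))/ℏ = 2.030 on the right.
Continuity of ψ and ψ′ at the step yields the reflection amplitude r = (k₁ − k₂)/(k₁ + k₂) = 0.1785; thus R = |r|² = 0.03187, T = 0.9681.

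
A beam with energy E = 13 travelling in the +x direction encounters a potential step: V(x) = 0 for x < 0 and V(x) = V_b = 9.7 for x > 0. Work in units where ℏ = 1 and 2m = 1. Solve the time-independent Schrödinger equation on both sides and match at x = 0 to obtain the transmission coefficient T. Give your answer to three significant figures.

On each side the TISE gives plane waves with k = √(2m(E − V))/ℏ: k₁ = √(2·½·13) = 3.606, k₂ = √(2·½·3.3) = 1.817.
Matching ψ and ψ′ at x = 0 gives r = (k₁ − k₂)/(k₁ + k₂), so R = r² = 0.1089 and T = 1 − R = 0.8911.

T = 0.891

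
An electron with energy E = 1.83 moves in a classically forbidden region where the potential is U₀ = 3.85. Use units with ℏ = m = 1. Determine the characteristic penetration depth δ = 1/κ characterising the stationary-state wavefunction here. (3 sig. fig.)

Since E < U₀ the TISE in this region is ψ'' = κ²ψ with κ = √(2m(U₀ − E))/ℏ.
κ = √(2 × 1 × 2.02) = 2.010. The penetration depth is δ = 1/κ = 0.498.

δ = 0.498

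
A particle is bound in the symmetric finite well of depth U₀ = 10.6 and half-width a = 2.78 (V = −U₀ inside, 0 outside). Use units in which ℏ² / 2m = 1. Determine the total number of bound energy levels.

N = 6

The dimensionless depth is z₀ = a√(2mU₀)/ℏ = 2.78 × √(10.60) = 9.051.
A new bound state (alternating even/odd) appears each time z₀ passes a multiple of π/2, so N = ⌊2z₀/π⌋ + 1 = ⌊5.762⌋ + 1 = 6.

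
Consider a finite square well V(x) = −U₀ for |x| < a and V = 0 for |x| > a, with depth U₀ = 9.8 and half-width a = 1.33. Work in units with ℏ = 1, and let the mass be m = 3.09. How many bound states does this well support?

N = 7

Define the well-strength parameter z₀ = (a/ℏ)√(2mU₀) = 1.33 × √(2·3.09·9.8) = 10.35.
The even/odd transcendental equations gain one root per π/2 in z₀, giving N = 1 + ⌊2z₀/π⌋ = 1 + ⌊6.589⌋ = 7.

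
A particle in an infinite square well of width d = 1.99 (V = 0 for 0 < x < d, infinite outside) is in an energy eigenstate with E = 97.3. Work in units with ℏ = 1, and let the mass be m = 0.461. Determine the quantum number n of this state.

n = 6

For an infinite well E_n = n²π²ℏ²/(2md²), so n = (d/πℏ)√(2mE).
n = (1.99/π) × √(2 × 0.461 × 97.3) = 6.000 → n = 6.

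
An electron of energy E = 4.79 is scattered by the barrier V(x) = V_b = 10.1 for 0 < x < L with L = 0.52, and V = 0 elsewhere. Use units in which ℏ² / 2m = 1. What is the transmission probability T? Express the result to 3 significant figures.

E < V_b: inside the barrier ψ ∝ e^{±κx} with κ = √(2m(V_b − E))/ℏ = 2.304.
κL = 1.198, sinh(κL) = 1.506.
The exact tunnelling result is T⁻¹ = 1 + V_b² sinh²(κL) / [4E(V_b − E)] = 3.275, so T = 0.305.

T = 0.305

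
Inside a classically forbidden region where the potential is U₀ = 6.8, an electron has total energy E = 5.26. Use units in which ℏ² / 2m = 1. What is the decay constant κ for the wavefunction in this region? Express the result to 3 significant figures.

Since E < U₀ the TISE in this region is ψ'' = κ²ψ with κ = √(2m(U₀ − E))/ℏ.
κ = √(2 × 0.5 × 1.54) = 1.241.

κ = 1.24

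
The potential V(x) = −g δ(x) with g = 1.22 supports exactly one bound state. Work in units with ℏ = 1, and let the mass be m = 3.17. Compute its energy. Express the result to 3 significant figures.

The bound state is ψ(x) = √κ e^{−κ|x|}. The derivative jump ψ'(0⁺) − ψ'(0⁻) = −(2mg/ℏ²)ψ(0) fixes κ = mg/ℏ² = 3.867.
Then E = −ℏ²κ²/(2m) = −mg²/(2ℏ²) = -2.359.

E = -2.36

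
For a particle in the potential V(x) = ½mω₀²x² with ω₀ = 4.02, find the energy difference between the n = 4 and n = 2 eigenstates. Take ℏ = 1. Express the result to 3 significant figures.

E_n = ℏω₀(n + ½), so ΔE = (4 − 2) ℏω₀ = 2 × 4.02 = 8.040.

ΔE = 8.04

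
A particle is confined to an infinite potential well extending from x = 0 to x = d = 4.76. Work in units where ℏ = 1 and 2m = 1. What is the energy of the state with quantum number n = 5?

Requiring ψ(0) = ψ(d) = 0 quantises k = nπ/d, hence E_n = ℏ²k²/2m = n²π²ℏ²/(2md²).
E_5 = 5² × π² / (2 × 0.5 × 4.76²) = 10.89.

E = 10.9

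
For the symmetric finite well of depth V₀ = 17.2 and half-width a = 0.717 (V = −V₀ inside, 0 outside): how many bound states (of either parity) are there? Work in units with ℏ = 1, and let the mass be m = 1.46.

Define the well-strength parameter z₀ = (a/ℏ)√(2mV₀) = 0.717 × √(2·1.46·17.2) = 5.081.
The even/odd transcendental equations gain one root per π/2 in z₀, giving N = 1 + ⌊2z₀/π⌋ = 1 + ⌊3.235⌋ = 4.

N = 4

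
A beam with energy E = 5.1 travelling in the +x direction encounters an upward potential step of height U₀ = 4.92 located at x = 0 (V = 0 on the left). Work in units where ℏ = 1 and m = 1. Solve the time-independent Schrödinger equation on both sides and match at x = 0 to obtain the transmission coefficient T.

The wavenumbers are k₁ = √(2mE)/ℏ = 3.194 on the left and k₂ = √(2m(E − U₀))/ℏ = 0.6000 on the right.
Continuity of ψ and ψ′ at the step yields the reflection amplitude r = (k₁ − k₂)/(k₁ + k₂) = 0.6837; thus R = |r|² = 0.4674, T = 0.5326.

T = 0.533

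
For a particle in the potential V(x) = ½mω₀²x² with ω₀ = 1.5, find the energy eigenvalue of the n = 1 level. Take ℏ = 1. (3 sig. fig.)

Using E_n = (n + ½)ℏω₀: E_1 = 1.5 × 1.5 = 2.250.

E = 2.25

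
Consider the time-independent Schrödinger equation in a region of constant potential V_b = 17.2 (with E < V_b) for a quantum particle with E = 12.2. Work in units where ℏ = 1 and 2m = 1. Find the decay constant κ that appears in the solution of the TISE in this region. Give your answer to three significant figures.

Since E < V_b the TISE in this region is ψ'' = κ²ψ with κ = √(2m(V_b − E))/ℏ.
κ = √(2 × 0.5 × 5) = 2.236.

κ = 2.24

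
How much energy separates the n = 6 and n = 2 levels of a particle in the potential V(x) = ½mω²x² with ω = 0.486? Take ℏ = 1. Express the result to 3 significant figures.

ΔE = 1.94

E_n = ℏω(n + ½), so ΔE = (6 − 2) ℏω = 4 × 0.486 = 1.944.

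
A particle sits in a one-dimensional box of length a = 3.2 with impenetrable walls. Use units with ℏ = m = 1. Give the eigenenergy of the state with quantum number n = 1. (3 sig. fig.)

E = 0.482

Requiring ψ(0) = ψ(a) = 0 quantises k = nπ/a, hence E_n = ℏ²k²/2m = n²π²ℏ²/(2ma²).
E_1 = 1² × π² / (2 × 1 × 3.2²) = 0.4819.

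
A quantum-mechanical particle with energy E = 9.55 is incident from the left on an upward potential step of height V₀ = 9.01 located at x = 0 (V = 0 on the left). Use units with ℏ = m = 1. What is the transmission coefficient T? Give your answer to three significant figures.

On each side the TISE gives plane waves with k = √(2m(E − V))/ℏ: k₁ = √(2·1·9.55) = 4.370, k₂ = √(2·1·0.54) = 1.039.
Continuity of ψ and ψ′ at the step yields the reflection amplitude r = (k₁ − k₂)/(k₁ + k₂) = 0.6158; thus R = |r|² = 0.3792, T = 0.6208.

T = 0.621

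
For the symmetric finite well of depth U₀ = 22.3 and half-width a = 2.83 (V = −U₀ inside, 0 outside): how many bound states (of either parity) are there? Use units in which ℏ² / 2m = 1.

The dimensionless depth is z₀ = a√(2mU₀)/ℏ = 2.83 × √(22.30) = 13.36.
A new bound state (alternating even/odd) appears each time z₀ passes a multiple of π/2, so N = ⌊2z₀/π⌋ + 1 = ⌊8.508⌋ + 1 = 9.

N = 9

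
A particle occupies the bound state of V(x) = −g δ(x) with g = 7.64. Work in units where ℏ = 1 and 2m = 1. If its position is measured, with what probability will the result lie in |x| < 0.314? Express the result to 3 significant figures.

P = 0.909

The normalised bound state is ψ = √κ e^{−κ|x|} with κ = mg/ℏ² = 3.820.
P(|x| < d) = ∫_{−d}^{d} κ e^{−2κ|x|} dx = 1 − e^{−2κd} = 1 − e^{−2.399} = 0.9092.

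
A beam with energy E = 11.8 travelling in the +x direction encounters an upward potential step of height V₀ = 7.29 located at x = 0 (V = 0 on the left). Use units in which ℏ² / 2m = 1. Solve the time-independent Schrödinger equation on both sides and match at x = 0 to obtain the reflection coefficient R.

On each side the TISE gives plane waves with k = √(2m(E − V))/ℏ: k₁ = √(2·½·11.8) = 3.435, k₂ = √(2·½·4.51) = 2.124.
Continuity of ψ and ψ′ at the step yields the reflection amplitude r = (k₁ − k₂)/(k₁ + k₂) = 0.2359; thus R = |r|² = 0.05566, T = 0.9443.

R = 0.0557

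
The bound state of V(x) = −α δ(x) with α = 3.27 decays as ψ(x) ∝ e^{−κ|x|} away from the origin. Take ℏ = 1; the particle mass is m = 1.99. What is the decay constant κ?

Integrate −(ℏ²/2m)ψ'' − αδ(x)ψ = Eψ from −ε to +ε: the ψ'' term gives ψ'(0⁺) − ψ'(0⁻) and the δ term gives −(2mα/ℏ²)ψ(0).
With ψ ∝ e^{−κ|x|} this yields −2κ = −2mα/ℏ², so κ = mα/ℏ² = 6.507.

κ = 6.51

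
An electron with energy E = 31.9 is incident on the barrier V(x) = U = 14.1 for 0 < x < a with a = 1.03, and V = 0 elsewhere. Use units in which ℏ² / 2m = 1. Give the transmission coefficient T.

Above the barrier the interior wavenumber is k₂ = √(2m(E − U))/ℏ = 4.219, giving phase k₂a = 4.346.
Matching at both interfaces gives T⁻¹ = 1 + U² sin²(k₂a) / [4E(E − U)] = 1.076, hence T = 0.929.

T = 0.929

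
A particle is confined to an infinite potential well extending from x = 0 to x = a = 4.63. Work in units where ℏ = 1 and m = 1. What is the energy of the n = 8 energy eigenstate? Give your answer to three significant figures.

The infinite-well eigenfunctions ψ_n = √(2/a) sin(nπx/a) vanish at both walls, giving E_n = n²π²ℏ²/(2ma²).
E_8 = 8² × π² / (2 × 1 × 4.63²) = 14.73.

E = 14.7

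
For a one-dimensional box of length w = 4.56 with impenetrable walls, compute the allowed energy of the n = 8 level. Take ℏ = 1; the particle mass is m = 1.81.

The infinite-well eigenfunctions ψ_n = √(2/w) sin(nπx/w) vanish at both walls, giving E_n = n²π²ℏ²/(2mw²).
E_8 = 8² × π² / (2 × 1.81 × 4.56²) = 8.392.

E = 8.39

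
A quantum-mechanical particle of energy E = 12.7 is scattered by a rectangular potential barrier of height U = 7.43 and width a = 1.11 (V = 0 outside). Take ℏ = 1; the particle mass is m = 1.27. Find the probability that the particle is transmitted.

T = 0.885

E > U: inside the barrier k₂ = √(2m(E − U))/ℏ = 3.659, k₂a = 4.061.
T = [1 + U² sin²(k₂a) / (4E(E − U))]⁻¹ = 1/1.130 = 0.885.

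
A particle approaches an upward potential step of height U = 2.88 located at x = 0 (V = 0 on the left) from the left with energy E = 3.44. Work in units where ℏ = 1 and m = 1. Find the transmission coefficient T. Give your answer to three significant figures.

On each side the TISE gives plane waves with k = √(2m(E − V))/ℏ: k₁ = √(2·1·3.44) = 2.623, k₂ = √(2·1·0.56) = 1.058.
Continuity of ψ and ψ′ at the step yields the reflection amplitude r = (k₁ − k₂)/(k₁ + k₂) = 0.4250; thus R = |r|² = 0.1807, T = 0.8193.

T = 0.819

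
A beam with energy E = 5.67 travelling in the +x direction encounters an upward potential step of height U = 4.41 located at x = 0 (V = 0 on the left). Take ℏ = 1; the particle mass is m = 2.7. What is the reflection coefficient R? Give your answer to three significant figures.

The wavenumbers are k₁ = √(2mE)/ℏ = 5.533 on the left and k₂ = √(2m(E − U))/ℏ = 2.608 on the right.
Continuity of ψ and ψ′ at the step yields the reflection amplitude r = (k₁ − k₂)/(k₁ + k₂) = 0.3592; thus R = |r|² = 0.1291, T = 0.8709.

R = 0.129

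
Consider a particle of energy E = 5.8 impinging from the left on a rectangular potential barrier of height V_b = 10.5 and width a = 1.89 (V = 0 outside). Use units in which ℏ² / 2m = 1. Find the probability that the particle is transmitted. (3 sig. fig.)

T = 0.00109

E < V_b: inside the barrier ψ ∝ e^{±κx} with κ = √(2m(V_b − E))/ℏ = 2.168.
κa = 4.097, sinh(κa) = 30.08.
Matching ψ, ψ′ at both faces gives T = [1 + V_b² sinh²(κa) / (4E(V_b − E))]⁻¹ = 1/916.1 = 0.00109.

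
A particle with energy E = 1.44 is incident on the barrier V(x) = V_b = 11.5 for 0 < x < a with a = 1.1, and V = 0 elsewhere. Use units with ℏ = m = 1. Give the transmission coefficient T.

Since E < V_b the interior solution is evanescent with decay constant κ = √(2m(V_b − E))/ℏ = 4.486.
κa = 4.934, sinh(κa) = 69.47.
The exact tunnelling result is T⁻¹ = 1 + V_b² sinh²(κa) / [4E(V_b − E)] = 11020, so T = 0.0000908.

T = 0.0000908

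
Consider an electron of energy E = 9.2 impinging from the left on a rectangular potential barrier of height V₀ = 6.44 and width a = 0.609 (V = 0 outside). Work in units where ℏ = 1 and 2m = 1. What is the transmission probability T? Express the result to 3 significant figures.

T = 0.773

Above the barrier the interior wavenumber is k₂ = √(2m(E − V₀))/ℏ = 1.661, giving phase k₂a = 1.012.
T = [1 + V₀² sin²(k₂a) / (4E(E − V₀))]⁻¹ = 1/1.293 = 0.773.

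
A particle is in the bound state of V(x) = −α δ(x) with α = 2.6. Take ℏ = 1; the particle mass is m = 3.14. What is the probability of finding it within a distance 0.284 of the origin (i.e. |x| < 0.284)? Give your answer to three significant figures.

The normalised bound state is ψ = √κ e^{−κ|x|} with κ = mα/ℏ² = 8.164.
P(|x| < d) = ∫_{−d}^{d} κ e^{−2κ|x|} dx = 1 − e^{−2κd} = 1 − e^{−4.637} = 0.9903.

P = 0.990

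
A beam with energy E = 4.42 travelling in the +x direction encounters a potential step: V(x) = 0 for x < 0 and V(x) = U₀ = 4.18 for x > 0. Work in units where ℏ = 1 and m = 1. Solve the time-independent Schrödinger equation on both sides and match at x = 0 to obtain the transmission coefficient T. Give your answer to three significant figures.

On each side the TISE gives plane waves with k = √(2m(E − V))/ℏ: k₁ = √(2·1·4.42) = 2.973, k₂ = √(2·1·0.24) = 0.6928.
Continuity of ψ and ψ′ at the step yields the reflection amplitude r = (k₁ − k₂)/(k₁ + k₂) = 0.6220; thus R = |r|² = 0.3869, T = 0.6131.

T = 0.613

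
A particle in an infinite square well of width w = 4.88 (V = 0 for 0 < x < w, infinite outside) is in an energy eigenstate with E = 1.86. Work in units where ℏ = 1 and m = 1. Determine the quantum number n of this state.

n = 3

From E_n = n²π²ℏ²/(2mw²) invert to n = √(2mw²E)/(πℏ).
n = (4.88/π) × √(2 × 1 × 1.86) = 2.996 → n = 3.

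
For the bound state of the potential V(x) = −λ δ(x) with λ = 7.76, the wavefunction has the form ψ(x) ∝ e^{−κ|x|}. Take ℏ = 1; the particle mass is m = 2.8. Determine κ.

κ = 21.7

Integrate −(ℏ²/2m)ψ'' − λδ(x)ψ = Eψ from −ε to +ε: the ψ'' term gives ψ'(0⁺) − ψ'(0⁻) and the δ term gives −(2mλ/ℏ²)ψ(0).
With ψ ∝ e^{−κ|x|} this yields −2κ = −2mλ/ℏ², so κ = mλ/ℏ² = 21.73.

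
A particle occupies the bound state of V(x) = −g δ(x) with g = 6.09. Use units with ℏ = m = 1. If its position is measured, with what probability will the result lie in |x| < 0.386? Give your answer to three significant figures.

The normalised bound state is ψ = √κ e^{−κ|x|} with κ = mg/ℏ² = 6.090.
P(|x| < d) = ∫_{−d}^{d} κ e^{−2κ|x|} dx = 1 − e^{−2κd} = 1 − e^{−4.701} = 0.9909.

P = 0.991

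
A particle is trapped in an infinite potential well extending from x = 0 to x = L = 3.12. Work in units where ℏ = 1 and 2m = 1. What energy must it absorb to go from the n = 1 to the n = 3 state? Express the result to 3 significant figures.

ΔE = 8.11

E_n = n²π²ℏ²/(2mL²), so ΔE = (3² − 1²) π²ℏ²/(2mL²).
ΔE = 8 × π² / (2 × 0.5 × 3.12²) = 8.111.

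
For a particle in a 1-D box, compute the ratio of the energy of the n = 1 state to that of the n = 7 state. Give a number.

0.0204082

E_n = n²π²ℏ²/(2mL²) so the ratio is n₂²/n₁² = 1/49 = 0.0204082.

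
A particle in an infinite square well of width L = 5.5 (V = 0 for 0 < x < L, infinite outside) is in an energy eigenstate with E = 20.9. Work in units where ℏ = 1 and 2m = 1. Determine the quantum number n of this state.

From E_n = n²π²ℏ²/(2mL²) invert to n = √(2mL²E)/(πℏ).
n = (5.5/π) × √(2 × 0.5 × 20.9) = 8.004 → n = 8.

n = 8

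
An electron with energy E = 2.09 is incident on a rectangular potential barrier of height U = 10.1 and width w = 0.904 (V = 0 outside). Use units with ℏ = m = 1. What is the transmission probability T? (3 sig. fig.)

Since E < U the interior solution is evanescent with decay constant κ = √(2m(U − E))/ℏ = 4.002.
κw = 3.618, sinh(κw) = 18.62.
Matching ψ, ψ′ at both faces gives T = [1 + U² sinh²(κw) / (4E(U − E))]⁻¹ = 1/529.3 = 0.00189.

T = 0.00189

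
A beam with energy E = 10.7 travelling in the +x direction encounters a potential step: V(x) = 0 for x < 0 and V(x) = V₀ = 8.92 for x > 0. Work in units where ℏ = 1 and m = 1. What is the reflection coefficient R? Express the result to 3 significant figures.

The wavenumbers are k₁ = √(2mE)/ℏ = 4.626 on the left and k₂ = √(2m(E − V₀))/ℏ = 1.887 on the right.
Continuity of ψ and ψ′ at the step yields the reflection amplitude r = (k₁ − k₂)/(k₁ + k₂) = 0.4206; thus R = |r|² = 0.1769, T = 0.8231.

R = 0.177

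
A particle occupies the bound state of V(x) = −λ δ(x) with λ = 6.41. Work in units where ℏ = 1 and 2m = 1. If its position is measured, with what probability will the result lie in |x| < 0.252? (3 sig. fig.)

P = 0.801

The normalised bound state is ψ = √κ e^{−κ|x|} with κ = mλ/ℏ² = 3.205.
P(|x| < d) = ∫_{−d}^{d} κ e^{−2κ|x|} dx = 1 − e^{−2κd} = 1 − e^{−1.615} = 0.8012.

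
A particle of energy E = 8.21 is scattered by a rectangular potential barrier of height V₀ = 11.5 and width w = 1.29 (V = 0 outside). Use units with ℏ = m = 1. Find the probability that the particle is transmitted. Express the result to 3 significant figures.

T = 0.00436

E < V₀: inside the barrier ψ ∝ e^{±κx} with κ = √(2m(V₀ − E))/ℏ = 2.565.
κw = 3.309, sinh(κw) = 13.66.
Matching ψ, ψ′ at both faces gives T = [1 + V₀² sinh²(κw) / (4E(V₀ − E))]⁻¹ = 1/229.4 = 0.00436.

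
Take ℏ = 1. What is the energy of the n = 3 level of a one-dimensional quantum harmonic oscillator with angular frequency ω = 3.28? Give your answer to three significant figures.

Using E_n = (n + ½)ℏω: E_3 = 3.5 × 3.28 = 11.48.

E = 11.5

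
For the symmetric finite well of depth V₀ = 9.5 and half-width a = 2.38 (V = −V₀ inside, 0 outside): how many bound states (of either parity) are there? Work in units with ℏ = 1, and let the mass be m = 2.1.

The dimensionless depth is z₀ = a√(2mV₀)/ℏ = 2.38 × √(39.90) = 15.03.
The even/odd transcendental equations gain one root per π/2 in z₀, giving N = 1 + ⌊2z₀/π⌋ = 1 + ⌊9.571⌋ = 10.

N = 10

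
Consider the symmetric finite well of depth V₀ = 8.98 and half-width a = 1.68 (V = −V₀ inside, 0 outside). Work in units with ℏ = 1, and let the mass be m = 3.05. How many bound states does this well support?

N = 8

Define the well-strength parameter z₀ = (a/ℏ)√(2mV₀) = 1.68 × √(2·3.05·8.98) = 12.43.
A new bound state (alternating even/odd) appears each time z₀ passes a multiple of π/2, so N = ⌊2z₀/π⌋ + 1 = ⌊7.916⌋ + 1 = 8.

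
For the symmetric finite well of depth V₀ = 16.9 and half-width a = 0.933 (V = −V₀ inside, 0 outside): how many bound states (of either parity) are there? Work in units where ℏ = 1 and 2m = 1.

Define the well-strength parameter z₀ = (a/ℏ)√(2mV₀) = 0.933 × √(2·0.5·16.9) = 3.836.
A new bound state (alternating even/odd) appears each time z₀ passes a multiple of π/2, so N = ⌊2z₀/π⌋ + 1 = ⌊2.442⌋ + 1 = 3.

N = 3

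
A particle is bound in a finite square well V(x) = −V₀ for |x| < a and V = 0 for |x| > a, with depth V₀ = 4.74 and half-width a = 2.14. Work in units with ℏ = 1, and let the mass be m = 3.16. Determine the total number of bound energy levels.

N = 8

Define the well-strength parameter z₀ = (a/ℏ)√(2mV₀) = 2.14 × √(2·3.16·4.74) = 11.71.
A new bound state (alternating even/odd) appears each time z₀ passes a multiple of π/2, so N = ⌊2z₀/π⌋ + 1 = ⌊7.457⌋ + 1 = 8.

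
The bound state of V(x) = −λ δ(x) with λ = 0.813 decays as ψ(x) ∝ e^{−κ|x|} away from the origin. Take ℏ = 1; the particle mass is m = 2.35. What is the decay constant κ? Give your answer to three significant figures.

κ = 1.91

Integrate −(ℏ²/2m)ψ'' − λδ(x)ψ = Eψ from −ε to +ε: the ψ'' term gives ψ'(0⁺) − ψ'(0⁻) and the δ term gives −(2mλ/ℏ²)ψ(0).
With ψ ∝ e^{−κ|x|} this yields −2κ = −2mλ/ℏ², so κ = mλ/ℏ² = 1.911.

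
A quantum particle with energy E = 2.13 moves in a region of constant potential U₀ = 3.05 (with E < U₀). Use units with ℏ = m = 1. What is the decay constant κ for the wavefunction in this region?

κ = 1.36

Since E < U₀ the TISE in this region is ψ'' = κ²ψ with κ = √(2m(U₀ − E))/ℏ.
κ = √(2 × 1 × 0.92) = 1.356.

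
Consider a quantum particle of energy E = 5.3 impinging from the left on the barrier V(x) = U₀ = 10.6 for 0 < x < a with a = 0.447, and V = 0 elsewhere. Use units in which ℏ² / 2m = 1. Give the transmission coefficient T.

E < U₀: inside the barrier ψ ∝ e^{±κx} with κ = √(2m(U₀ − E))/ℏ = 2.302.
κa = 1.029, sinh(κa) = 1.221.
Matching ψ, ψ′ at both faces gives T = [1 + U₀² sinh²(κa) / (4E(U₀ − E))]⁻¹ = 1/2.490 = 0.402.

T = 0.402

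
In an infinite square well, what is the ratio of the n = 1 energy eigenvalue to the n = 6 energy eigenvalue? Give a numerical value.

Since E_n ∝ n², the ratio is (1/6)² = 0.0277778.

0.0277778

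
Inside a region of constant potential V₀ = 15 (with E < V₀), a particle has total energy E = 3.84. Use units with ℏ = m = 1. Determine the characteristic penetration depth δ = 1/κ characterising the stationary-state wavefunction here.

δ = 0.212

Since E < V₀ the TISE in this region is ψ'' = κ²ψ with κ = √(2m(V₀ − E))/ℏ.
κ = √(2 × 1 × 11.16) = 4.724. The penetration depth is δ = 1/κ = 0.212.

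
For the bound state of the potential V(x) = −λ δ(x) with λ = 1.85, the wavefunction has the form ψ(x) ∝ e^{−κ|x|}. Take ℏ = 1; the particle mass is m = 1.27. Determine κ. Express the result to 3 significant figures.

Integrating the TISE across x = 0 gives the cusp condition ψ'(0⁺) − ψ'(0⁻) = −(2mλ/ℏ²)ψ(0).
With ψ ∝ e^{−κ|x|} this yields −2κ = −2mλ/ℏ², so κ = mλ/ℏ² = 2.350.

κ = 2.35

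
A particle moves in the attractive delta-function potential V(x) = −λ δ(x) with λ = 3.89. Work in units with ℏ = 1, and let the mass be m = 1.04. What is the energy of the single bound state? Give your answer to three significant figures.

The bound state is ψ(x) = √κ e^{−κ|x|}. The derivative jump ψ'(0⁺) − ψ'(0⁻) = −(2mλ/ℏ²)ψ(0) fixes κ = mλ/ℏ² = 4.046.
Then E = −ℏ²κ²/(2m) = −mλ²/(2ℏ²) = -7.869.

E = -7.87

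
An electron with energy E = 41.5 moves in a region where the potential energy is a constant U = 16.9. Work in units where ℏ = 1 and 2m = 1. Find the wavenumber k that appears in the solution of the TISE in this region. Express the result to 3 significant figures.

With E > U the solution is oscillatory, ψ ∝ e^{±ikx} with k = √(2m(E − U))/ℏ.
k = √(2 × 0.5 × 24.6) = 4.960.

k = 4.96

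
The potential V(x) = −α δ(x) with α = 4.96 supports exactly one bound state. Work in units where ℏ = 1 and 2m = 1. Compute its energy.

The bound state is ψ(x) = √κ e^{−κ|x|}. The derivative jump ψ'(0⁺) − ψ'(0⁻) = −(2mα/ℏ²)ψ(0) fixes κ = mα/ℏ² = 2.480.
Then E = −ℏ²κ²/(2m) = −mα²/(2ℏ²) = -6.150.

E = -6.15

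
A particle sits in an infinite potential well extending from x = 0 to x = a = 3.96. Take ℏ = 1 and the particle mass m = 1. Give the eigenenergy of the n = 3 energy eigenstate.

The infinite-well eigenfunctions ψ_n = √(2/a) sin(nπx/a) vanish at both walls, giving E_n = n²π²ℏ²/(2ma²).
E_3 = 3² × π² / (2 × 1 × 3.96²) = 2.832.

E = 2.83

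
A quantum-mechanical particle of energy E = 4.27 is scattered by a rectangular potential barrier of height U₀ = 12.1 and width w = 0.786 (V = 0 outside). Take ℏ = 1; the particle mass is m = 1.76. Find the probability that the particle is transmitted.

T = 0.000951

Since E < U₀ the interior solution is evanescent with decay constant κ = √(2m(U₀ − E))/ℏ = 5.250.
κw = 4.126, sinh(κw) = 30.97.
Matching ψ, ψ′ at both faces gives T = [1 + U₀² sinh²(κw) / (4E(U₀ − E))]⁻¹ = 1/1051 = 0.000951.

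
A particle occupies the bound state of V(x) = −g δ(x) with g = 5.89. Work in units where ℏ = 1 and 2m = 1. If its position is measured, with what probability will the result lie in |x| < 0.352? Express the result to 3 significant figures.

P = 0.874

The normalised bound state is ψ = √κ e^{−κ|x|} with κ = mg/ℏ² = 2.945.
P(|x| < d) = ∫_{−d}^{d} κ e^{−2κ|x|} dx = 1 − e^{−2κd} = 1 − e^{−2.073} = 0.8742.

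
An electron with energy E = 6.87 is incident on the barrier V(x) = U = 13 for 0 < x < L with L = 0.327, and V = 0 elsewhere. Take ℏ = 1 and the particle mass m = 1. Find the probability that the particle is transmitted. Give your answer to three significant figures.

E < U: inside the barrier ψ ∝ e^{±κx} with κ = √(2m(U − E))/ℏ = 3.501.
κL = 1.145, sinh(κL) = 1.412.
Matching ψ, ψ′ at both faces gives T = [1 + U² sinh²(κL) / (4E(U − E))]⁻¹ = 1/3.000 = 0.333.

T = 0.333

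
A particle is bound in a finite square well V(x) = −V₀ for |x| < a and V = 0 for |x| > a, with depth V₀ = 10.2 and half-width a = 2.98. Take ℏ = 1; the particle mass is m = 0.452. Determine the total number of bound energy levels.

N = 6

Define the well-strength parameter z₀ = (a/ℏ)√(2mV₀) = 2.98 × √(2·0.452·10.2) = 9.049.
The even/odd transcendental equations gain one root per π/2 in z₀, giving N = 1 + ⌊2z₀/π⌋ = 1 + ⌊5.761⌋ = 6.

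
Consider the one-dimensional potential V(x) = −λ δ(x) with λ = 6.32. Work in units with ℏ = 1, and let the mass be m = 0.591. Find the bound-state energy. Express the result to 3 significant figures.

For x ≠ 0 the bound state is ψ ∝ e^{−κ|x|}; integrating the TISE across the delta gives the cusp condition 2κ = 2mλ/ℏ², so κ = 3.735.
Then E = −ℏ²κ²/(2m) = −mλ²/(2ℏ²) = -11.80.

E = -11.8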